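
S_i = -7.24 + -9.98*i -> [-7.24, -17.22, -27.2, -37.18, -47.16]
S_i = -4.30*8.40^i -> [-4.3, -36.12, -303.41, -2548.63, -21408.47]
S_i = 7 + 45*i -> [7, 52, 97, 142, 187]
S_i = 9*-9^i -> [9, -81, 729, -6561, 59049]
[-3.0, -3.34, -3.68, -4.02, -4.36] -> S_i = -3.00 + -0.34*i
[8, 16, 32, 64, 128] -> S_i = 8*2^i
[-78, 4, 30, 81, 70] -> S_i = Random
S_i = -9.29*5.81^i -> [-9.29, -53.97, -313.59, -1821.98, -10585.72]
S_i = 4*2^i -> [4, 8, 16, 32, 64]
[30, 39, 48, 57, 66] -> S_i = 30 + 9*i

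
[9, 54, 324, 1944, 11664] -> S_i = 9*6^i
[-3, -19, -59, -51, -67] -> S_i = Random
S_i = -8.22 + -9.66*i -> [-8.22, -17.88, -27.54, -37.2, -46.86]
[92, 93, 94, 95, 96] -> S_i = 92 + 1*i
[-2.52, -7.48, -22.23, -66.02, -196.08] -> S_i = -2.52*2.97^i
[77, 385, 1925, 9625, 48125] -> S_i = 77*5^i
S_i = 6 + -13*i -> [6, -7, -20, -33, -46]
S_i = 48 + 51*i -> [48, 99, 150, 201, 252]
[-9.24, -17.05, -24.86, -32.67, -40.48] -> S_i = -9.24 + -7.81*i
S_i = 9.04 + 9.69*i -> [9.04, 18.73, 28.42, 38.11, 47.8]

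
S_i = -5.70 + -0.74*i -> [-5.7, -6.44, -7.18, -7.92, -8.66]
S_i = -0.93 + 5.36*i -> [-0.93, 4.43, 9.79, 15.15, 20.51]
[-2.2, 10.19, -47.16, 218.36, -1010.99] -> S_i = -2.20*(-4.63)^i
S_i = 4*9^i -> [4, 36, 324, 2916, 26244]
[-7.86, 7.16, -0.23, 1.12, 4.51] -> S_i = Random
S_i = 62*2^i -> [62, 124, 248, 496, 992]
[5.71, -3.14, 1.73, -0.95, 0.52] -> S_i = 5.71*(-0.55)^i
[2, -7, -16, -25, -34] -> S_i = 2 + -9*i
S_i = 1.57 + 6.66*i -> [1.57, 8.23, 14.89, 21.55, 28.21]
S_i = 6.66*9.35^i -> [6.66, 62.27, 582.23, 5443.89, 50900.34]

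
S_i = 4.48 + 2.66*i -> [4.48, 7.14, 9.8, 12.46, 15.12]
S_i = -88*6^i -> [-88, -528, -3168, -19008, -114048]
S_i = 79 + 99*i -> [79, 178, 277, 376, 475]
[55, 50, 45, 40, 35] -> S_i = 55 + -5*i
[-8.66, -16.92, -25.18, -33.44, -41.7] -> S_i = -8.66 + -8.26*i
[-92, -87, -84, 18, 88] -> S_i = Random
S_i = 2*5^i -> [2, 10, 50, 250, 1250]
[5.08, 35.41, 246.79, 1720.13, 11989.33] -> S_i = 5.08*6.97^i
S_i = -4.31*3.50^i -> [-4.31, -15.08, -52.8, -184.79, -646.77]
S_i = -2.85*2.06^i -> [-2.85, -5.87, -12.09, -24.91, -51.32]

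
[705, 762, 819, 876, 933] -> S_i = 705 + 57*i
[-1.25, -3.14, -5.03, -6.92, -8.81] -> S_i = -1.25 + -1.89*i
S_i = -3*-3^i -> [-3, 9, -27, 81, -243]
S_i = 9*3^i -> [9, 27, 81, 243, 729]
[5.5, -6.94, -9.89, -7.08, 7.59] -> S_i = Random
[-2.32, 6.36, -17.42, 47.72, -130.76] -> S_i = -2.32*(-2.74)^i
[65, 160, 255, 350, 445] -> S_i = 65 + 95*i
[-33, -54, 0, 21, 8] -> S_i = Random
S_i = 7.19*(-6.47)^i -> [7.19, -46.52, 300.98, -1947.34, 12599.29]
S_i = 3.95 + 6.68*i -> [3.95, 10.63, 17.31, 23.99, 30.67]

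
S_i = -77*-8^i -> [-77, 616, -4928, 39424, -315392]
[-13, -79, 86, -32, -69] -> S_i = Random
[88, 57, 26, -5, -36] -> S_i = 88 + -31*i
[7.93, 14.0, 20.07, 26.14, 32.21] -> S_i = 7.93 + 6.07*i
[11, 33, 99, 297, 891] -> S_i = 11*3^i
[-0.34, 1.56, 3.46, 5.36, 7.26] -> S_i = -0.34 + 1.90*i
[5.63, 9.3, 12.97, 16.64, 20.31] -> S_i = 5.63 + 3.67*i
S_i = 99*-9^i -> [99, -891, 8019, -72171, 649539]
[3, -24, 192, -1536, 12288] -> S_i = 3*-8^i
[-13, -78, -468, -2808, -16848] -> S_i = -13*6^i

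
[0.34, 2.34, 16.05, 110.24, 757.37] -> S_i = 0.34*6.87^i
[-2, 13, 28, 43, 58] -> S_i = -2 + 15*i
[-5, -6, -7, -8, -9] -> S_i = -5 + -1*i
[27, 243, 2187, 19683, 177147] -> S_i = 27*9^i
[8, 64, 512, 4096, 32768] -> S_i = 8*8^i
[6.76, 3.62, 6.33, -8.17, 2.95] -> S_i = Random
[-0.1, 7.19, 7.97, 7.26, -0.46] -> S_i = Random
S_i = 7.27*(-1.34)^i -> [7.27, -9.74, 13.05, -17.49, 23.44]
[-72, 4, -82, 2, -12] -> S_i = Random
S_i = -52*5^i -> [-52, -260, -1300, -6500, -32500]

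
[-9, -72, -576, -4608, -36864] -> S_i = -9*8^i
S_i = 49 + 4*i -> [49, 53, 57, 61, 65]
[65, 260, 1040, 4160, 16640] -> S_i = 65*4^i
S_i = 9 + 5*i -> [9, 14, 19, 24, 29]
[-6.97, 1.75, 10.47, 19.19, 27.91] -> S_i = -6.97 + 8.72*i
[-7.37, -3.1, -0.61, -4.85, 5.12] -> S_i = Random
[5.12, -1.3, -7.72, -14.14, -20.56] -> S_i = 5.12 + -6.42*i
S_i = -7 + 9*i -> [-7, 2, 11, 20, 29]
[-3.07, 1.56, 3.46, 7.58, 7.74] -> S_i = Random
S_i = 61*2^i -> [61, 122, 244, 488, 976]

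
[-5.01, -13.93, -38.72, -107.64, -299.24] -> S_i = -5.01*2.78^i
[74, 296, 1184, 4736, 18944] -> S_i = 74*4^i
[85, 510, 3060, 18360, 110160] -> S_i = 85*6^i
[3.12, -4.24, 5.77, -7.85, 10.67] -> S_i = 3.12*(-1.36)^i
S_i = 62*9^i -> [62, 558, 5022, 45198, 406782]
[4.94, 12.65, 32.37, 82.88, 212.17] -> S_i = 4.94*2.56^i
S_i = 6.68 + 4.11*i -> [6.68, 10.79, 14.9, 19.01, 23.12]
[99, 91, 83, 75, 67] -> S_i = 99 + -8*i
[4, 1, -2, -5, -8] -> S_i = 4 + -3*i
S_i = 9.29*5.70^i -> [9.29, 52.95, 301.83, 1720.44, 9806.52]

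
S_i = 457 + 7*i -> [457, 464, 471, 478, 485]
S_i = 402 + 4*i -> [402, 406, 410, 414, 418]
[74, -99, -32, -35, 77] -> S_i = Random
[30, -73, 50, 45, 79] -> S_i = Random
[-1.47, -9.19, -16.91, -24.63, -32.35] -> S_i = -1.47 + -7.72*i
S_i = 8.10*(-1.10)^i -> [8.1, -8.91, 9.8, -10.78, 11.86]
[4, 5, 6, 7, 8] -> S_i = 4 + 1*i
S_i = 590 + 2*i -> [590, 592, 594, 596, 598]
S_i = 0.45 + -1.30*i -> [0.45, -0.85, -2.15, -3.45, -4.75]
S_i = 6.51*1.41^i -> [6.51, 9.18, 12.94, 18.25, 25.73]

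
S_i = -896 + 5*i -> [-896, -891, -886, -881, -876]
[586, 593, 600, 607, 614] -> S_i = 586 + 7*i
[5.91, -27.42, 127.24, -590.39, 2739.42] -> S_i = 5.91*(-4.64)^i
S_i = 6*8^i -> [6, 48, 384, 3072, 24576]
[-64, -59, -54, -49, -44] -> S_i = -64 + 5*i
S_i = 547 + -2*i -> [547, 545, 543, 541, 539]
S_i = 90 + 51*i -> [90, 141, 192, 243, 294]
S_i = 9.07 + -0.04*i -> [9.07, 9.03, 8.99, 8.95, 8.91]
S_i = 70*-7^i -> [70, -490, 3430, -24010, 168070]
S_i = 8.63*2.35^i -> [8.63, 20.28, 47.66, 112.0, 263.2]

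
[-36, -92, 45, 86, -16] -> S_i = Random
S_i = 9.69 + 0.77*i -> [9.69, 10.46, 11.23, 12.0, 12.77]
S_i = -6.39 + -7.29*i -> [-6.39, -13.68, -20.97, -28.26, -35.55]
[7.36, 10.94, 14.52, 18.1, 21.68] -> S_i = 7.36 + 3.58*i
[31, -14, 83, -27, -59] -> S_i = Random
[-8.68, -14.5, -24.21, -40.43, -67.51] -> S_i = -8.68*1.67^i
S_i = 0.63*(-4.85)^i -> [0.63, -3.06, 14.82, -71.87, 348.58]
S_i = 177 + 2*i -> [177, 179, 181, 183, 185]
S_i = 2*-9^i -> [2, -18, 162, -1458, 13122]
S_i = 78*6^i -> [78, 468, 2808, 16848, 101088]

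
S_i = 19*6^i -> [19, 114, 684, 4104, 24624]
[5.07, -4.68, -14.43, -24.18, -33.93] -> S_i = 5.07 + -9.75*i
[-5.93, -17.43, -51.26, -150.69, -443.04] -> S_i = -5.93*2.94^i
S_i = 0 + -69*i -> [0, -69, -138, -207, -276]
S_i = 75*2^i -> [75, 150, 300, 600, 1200]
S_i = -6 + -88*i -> [-6, -94, -182, -270, -358]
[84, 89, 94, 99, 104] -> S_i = 84 + 5*i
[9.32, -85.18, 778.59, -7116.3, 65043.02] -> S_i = 9.32*(-9.14)^i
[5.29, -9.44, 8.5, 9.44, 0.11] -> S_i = Random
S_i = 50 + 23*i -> [50, 73, 96, 119, 142]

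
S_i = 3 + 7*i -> [3, 10, 17, 24, 31]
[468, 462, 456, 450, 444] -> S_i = 468 + -6*i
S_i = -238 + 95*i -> [-238, -143, -48, 47, 142]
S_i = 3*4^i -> [3, 12, 48, 192, 768]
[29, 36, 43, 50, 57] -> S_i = 29 + 7*i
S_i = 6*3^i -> [6, 18, 54, 162, 486]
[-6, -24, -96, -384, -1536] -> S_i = -6*4^i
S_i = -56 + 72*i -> [-56, 16, 88, 160, 232]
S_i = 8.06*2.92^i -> [8.06, 23.54, 68.72, 200.67, 585.96]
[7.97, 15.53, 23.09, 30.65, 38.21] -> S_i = 7.97 + 7.56*i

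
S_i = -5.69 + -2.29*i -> [-5.69, -7.98, -10.27, -12.56, -14.85]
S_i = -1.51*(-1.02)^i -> [-1.51, 1.54, -1.57, 1.6, -1.63]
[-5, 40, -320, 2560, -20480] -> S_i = -5*-8^i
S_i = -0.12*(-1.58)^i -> [-0.12, 0.19, -0.3, 0.47, -0.75]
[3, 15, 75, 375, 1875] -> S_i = 3*5^i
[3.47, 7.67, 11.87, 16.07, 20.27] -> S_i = 3.47 + 4.20*i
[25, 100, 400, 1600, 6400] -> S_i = 25*4^i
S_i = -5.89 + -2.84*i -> [-5.89, -8.73, -11.57, -14.41, -17.25]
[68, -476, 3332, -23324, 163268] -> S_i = 68*-7^i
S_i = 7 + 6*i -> [7, 13, 19, 25, 31]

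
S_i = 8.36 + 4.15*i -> [8.36, 12.51, 16.66, 20.81, 24.96]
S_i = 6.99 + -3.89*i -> [6.99, 3.1, -0.79, -4.68, -8.57]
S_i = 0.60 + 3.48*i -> [0.6, 4.08, 7.56, 11.04, 14.52]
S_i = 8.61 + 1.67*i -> [8.61, 10.28, 11.95, 13.62, 15.29]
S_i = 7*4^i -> [7, 28, 112, 448, 1792]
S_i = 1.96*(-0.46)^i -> [1.96, -0.9, 0.41, -0.19, 0.09]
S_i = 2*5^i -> [2, 10, 50, 250, 1250]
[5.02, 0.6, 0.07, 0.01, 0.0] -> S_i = 5.02*0.12^i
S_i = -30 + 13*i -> [-30, -17, -4, 9, 22]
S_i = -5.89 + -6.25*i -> [-5.89, -12.14, -18.39, -24.64, -30.89]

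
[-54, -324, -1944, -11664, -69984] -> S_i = -54*6^i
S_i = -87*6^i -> [-87, -522, -3132, -18792, -112752]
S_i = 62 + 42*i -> [62, 104, 146, 188, 230]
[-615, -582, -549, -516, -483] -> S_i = -615 + 33*i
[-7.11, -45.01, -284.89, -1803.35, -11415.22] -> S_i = -7.11*6.33^i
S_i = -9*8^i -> [-9, -72, -576, -4608, -36864]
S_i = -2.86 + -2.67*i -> [-2.86, -5.53, -8.2, -10.87, -13.54]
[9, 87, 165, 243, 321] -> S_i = 9 + 78*i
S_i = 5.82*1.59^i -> [5.82, 9.25, 14.71, 23.39, 37.2]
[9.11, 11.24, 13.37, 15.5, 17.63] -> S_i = 9.11 + 2.13*i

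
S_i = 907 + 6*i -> [907, 913, 919, 925, 931]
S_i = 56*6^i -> [56, 336, 2016, 12096, 72576]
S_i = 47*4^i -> [47, 188, 752, 3008, 12032]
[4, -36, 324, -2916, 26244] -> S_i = 4*-9^i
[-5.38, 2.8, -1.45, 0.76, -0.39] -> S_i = -5.38*(-0.52)^i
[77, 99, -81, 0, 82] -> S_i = Random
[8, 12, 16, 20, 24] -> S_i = 8 + 4*i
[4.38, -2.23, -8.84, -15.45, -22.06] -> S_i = 4.38 + -6.61*i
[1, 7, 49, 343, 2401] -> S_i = 1*7^i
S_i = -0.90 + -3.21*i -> [-0.9, -4.11, -7.32, -10.53, -13.74]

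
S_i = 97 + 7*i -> [97, 104, 111, 118, 125]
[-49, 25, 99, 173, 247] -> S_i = -49 + 74*i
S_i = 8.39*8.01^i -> [8.39, 67.2, 538.3, 4311.81, 34537.59]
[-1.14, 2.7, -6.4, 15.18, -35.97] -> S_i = -1.14*(-2.37)^i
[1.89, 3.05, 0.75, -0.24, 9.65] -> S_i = Random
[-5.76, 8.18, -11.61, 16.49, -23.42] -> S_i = -5.76*(-1.42)^i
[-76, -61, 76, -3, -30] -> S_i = Random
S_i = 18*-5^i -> [18, -90, 450, -2250, 11250]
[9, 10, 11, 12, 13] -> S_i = 9 + 1*i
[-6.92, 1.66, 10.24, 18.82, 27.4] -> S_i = -6.92 + 8.58*i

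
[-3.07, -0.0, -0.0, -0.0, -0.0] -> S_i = -3.07*0.00^i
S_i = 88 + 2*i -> [88, 90, 92, 94, 96]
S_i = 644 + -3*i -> [644, 641, 638, 635, 632]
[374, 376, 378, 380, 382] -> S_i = 374 + 2*i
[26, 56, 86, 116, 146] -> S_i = 26 + 30*i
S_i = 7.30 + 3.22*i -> [7.3, 10.52, 13.74, 16.96, 20.18]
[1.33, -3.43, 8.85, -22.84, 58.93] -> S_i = 1.33*(-2.58)^i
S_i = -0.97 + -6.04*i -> [-0.97, -7.01, -13.05, -19.09, -25.13]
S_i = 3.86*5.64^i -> [3.86, 21.77, 122.79, 692.51, 3905.74]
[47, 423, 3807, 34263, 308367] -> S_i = 47*9^i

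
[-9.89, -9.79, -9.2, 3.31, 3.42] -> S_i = Random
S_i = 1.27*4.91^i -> [1.27, 6.24, 30.62, 150.33, 738.12]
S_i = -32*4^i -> [-32, -128, -512, -2048, -8192]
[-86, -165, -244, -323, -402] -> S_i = -86 + -79*i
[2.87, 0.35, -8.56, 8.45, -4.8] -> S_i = Random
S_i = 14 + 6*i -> [14, 20, 26, 32, 38]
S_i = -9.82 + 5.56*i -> [-9.82, -4.26, 1.3, 6.86, 12.42]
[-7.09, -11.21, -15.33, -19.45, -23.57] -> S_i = -7.09 + -4.12*i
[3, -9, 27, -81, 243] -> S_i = 3*-3^i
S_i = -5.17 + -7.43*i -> [-5.17, -12.6, -20.03, -27.46, -34.89]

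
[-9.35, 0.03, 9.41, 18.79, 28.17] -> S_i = -9.35 + 9.38*i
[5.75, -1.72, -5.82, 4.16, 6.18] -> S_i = Random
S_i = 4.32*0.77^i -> [4.32, 3.33, 2.56, 1.97, 1.52]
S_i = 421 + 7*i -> [421, 428, 435, 442, 449]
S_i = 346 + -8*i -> [346, 338, 330, 322, 314]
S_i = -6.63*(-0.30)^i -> [-6.63, 1.99, -0.6, 0.18, -0.05]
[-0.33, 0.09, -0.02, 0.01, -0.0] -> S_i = -0.33*(-0.26)^i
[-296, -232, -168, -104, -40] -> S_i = -296 + 64*i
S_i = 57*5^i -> [57, 285, 1425, 7125, 35625]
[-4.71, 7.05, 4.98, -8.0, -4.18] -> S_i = Random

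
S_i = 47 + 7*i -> [47, 54, 61, 68, 75]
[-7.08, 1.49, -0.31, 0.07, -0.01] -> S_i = -7.08*(-0.21)^i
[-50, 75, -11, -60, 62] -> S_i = Random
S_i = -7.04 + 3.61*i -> [-7.04, -3.43, 0.18, 3.79, 7.4]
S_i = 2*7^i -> [2, 14, 98, 686, 4802]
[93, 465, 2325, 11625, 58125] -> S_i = 93*5^i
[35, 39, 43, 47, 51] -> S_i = 35 + 4*i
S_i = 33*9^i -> [33, 297, 2673, 24057, 216513]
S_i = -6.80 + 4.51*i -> [-6.8, -2.29, 2.22, 6.73, 11.24]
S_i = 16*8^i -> [16, 128, 1024, 8192, 65536]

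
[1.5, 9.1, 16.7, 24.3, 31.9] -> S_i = 1.50 + 7.60*i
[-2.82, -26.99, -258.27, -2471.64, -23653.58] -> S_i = -2.82*9.57^i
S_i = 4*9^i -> [4, 36, 324, 2916, 26244]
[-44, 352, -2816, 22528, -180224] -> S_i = -44*-8^i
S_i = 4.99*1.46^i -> [4.99, 7.29, 10.64, 15.53, 22.67]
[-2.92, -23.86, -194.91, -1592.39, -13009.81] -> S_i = -2.92*8.17^i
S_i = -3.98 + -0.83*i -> [-3.98, -4.81, -5.64, -6.47, -7.3]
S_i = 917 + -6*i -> [917, 911, 905, 899, 893]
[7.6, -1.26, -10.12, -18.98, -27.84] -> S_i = 7.60 + -8.86*i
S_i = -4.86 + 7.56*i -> [-4.86, 2.7, 10.26, 17.82, 25.38]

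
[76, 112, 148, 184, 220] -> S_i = 76 + 36*i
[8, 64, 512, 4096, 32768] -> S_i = 8*8^i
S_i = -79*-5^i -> [-79, 395, -1975, 9875, -49375]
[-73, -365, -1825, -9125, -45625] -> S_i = -73*5^i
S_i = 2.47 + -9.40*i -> [2.47, -6.93, -16.33, -25.73, -35.13]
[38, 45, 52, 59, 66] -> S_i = 38 + 7*i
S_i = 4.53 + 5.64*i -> [4.53, 10.17, 15.81, 21.45, 27.09]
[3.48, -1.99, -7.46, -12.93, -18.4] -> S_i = 3.48 + -5.47*i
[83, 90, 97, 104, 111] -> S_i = 83 + 7*i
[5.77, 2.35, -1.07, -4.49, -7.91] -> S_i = 5.77 + -3.42*i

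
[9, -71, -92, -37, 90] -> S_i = Random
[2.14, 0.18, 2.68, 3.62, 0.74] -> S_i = Random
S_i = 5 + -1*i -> [5, 4, 3, 2, 1]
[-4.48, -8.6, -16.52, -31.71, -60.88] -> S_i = -4.48*1.92^i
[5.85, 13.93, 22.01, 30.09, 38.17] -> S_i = 5.85 + 8.08*i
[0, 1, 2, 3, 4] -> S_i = 0 + 1*i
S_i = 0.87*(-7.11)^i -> [0.87, -6.19, 43.98, -312.7, 2223.3]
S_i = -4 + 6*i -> [-4, 2, 8, 14, 20]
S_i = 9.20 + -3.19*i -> [9.2, 6.01, 2.82, -0.37, -3.56]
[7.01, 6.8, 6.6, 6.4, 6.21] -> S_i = 7.01*0.97^i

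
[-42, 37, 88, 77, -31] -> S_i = Random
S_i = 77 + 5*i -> [77, 82, 87, 92, 97]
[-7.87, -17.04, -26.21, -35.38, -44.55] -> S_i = -7.87 + -9.17*i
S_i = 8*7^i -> [8, 56, 392, 2744, 19208]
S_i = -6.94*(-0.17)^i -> [-6.94, 1.18, -0.2, 0.03, -0.01]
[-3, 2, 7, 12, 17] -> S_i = -3 + 5*i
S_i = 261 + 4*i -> [261, 265, 269, 273, 277]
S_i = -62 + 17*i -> [-62, -45, -28, -11, 6]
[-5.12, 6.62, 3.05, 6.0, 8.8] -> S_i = Random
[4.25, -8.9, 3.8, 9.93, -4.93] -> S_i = Random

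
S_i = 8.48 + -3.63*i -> [8.48, 4.85, 1.22, -2.41, -6.04]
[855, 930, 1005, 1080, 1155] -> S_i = 855 + 75*i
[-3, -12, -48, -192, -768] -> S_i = -3*4^i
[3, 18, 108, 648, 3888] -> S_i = 3*6^i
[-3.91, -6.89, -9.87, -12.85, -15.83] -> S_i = -3.91 + -2.98*i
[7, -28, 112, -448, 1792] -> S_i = 7*-4^i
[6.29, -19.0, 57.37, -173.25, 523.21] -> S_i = 6.29*(-3.02)^i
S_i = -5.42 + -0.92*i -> [-5.42, -6.34, -7.26, -8.18, -9.1]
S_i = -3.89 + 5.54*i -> [-3.89, 1.65, 7.19, 12.73, 18.27]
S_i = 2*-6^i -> [2, -12, 72, -432, 2592]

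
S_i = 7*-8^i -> [7, -56, 448, -3584, 28672]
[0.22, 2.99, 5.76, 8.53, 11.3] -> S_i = 0.22 + 2.77*i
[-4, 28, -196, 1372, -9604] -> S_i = -4*-7^i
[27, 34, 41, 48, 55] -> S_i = 27 + 7*i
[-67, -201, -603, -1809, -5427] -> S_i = -67*3^i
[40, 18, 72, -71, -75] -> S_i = Random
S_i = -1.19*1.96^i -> [-1.19, -2.33, -4.57, -8.96, -17.56]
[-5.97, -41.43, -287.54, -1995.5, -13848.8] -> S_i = -5.97*6.94^i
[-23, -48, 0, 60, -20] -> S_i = Random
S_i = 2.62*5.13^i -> [2.62, 13.44, 68.95, 353.71, 1814.56]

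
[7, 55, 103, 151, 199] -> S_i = 7 + 48*i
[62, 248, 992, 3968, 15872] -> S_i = 62*4^i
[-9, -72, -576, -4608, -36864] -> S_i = -9*8^i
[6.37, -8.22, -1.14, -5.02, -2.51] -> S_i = Random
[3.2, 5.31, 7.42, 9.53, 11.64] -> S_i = 3.20 + 2.11*i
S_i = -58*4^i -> [-58, -232, -928, -3712, -14848]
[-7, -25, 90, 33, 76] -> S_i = Random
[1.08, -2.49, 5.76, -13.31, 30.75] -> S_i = 1.08*(-2.31)^i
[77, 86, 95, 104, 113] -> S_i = 77 + 9*i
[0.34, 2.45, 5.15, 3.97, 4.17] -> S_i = Random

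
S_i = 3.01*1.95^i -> [3.01, 5.87, 11.45, 22.32, 43.52]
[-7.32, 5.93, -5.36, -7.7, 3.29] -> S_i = Random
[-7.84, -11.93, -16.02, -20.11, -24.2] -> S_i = -7.84 + -4.09*i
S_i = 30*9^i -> [30, 270, 2430, 21870, 196830]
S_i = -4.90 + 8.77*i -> [-4.9, 3.87, 12.64, 21.41, 30.18]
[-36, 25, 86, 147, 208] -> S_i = -36 + 61*i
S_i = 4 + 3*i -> [4, 7, 10, 13, 16]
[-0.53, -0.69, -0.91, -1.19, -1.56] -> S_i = -0.53*1.31^i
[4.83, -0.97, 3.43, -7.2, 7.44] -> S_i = Random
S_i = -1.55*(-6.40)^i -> [-1.55, 9.92, -63.49, 406.32, -2600.47]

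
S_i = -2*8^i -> [-2, -16, -128, -1024, -8192]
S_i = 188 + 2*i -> [188, 190, 192, 194, 196]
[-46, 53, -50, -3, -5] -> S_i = Random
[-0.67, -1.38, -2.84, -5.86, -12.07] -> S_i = -0.67*2.06^i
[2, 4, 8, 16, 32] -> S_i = 2*2^i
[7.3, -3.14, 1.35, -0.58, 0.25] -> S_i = 7.30*(-0.43)^i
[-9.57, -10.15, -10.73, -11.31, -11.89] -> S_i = -9.57 + -0.58*i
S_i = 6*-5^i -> [6, -30, 150, -750, 3750]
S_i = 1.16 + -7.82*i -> [1.16, -6.66, -14.48, -22.3, -30.12]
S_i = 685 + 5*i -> [685, 690, 695, 700, 705]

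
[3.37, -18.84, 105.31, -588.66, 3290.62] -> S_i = 3.37*(-5.59)^i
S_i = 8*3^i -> [8, 24, 72, 216, 648]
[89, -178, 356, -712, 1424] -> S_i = 89*-2^i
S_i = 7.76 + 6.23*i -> [7.76, 13.99, 20.22, 26.45, 32.68]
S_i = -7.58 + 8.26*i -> [-7.58, 0.68, 8.94, 17.2, 25.46]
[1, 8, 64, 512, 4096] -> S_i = 1*8^i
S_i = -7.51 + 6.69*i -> [-7.51, -0.82, 5.87, 12.56, 19.25]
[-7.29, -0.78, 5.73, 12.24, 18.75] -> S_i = -7.29 + 6.51*i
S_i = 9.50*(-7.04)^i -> [9.5, -66.88, 470.84, -3314.68, 23335.35]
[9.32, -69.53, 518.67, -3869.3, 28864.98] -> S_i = 9.32*(-7.46)^i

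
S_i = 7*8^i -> [7, 56, 448, 3584, 28672]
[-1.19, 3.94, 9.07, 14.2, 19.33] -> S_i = -1.19 + 5.13*i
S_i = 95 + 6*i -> [95, 101, 107, 113, 119]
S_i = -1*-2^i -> [-1, 2, -4, 8, -16]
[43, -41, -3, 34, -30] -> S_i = Random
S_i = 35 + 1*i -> [35, 36, 37, 38, 39]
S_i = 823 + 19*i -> [823, 842, 861, 880, 899]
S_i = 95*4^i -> [95, 380, 1520, 6080, 24320]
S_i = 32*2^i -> [32, 64, 128, 256, 512]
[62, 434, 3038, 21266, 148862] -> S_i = 62*7^i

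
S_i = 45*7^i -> [45, 315, 2205, 15435, 108045]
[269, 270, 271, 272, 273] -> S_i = 269 + 1*i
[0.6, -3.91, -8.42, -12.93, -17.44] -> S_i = 0.60 + -4.51*i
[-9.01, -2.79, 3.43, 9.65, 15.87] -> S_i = -9.01 + 6.22*i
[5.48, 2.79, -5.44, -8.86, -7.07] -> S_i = Random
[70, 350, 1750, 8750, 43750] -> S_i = 70*5^i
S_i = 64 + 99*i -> [64, 163, 262, 361, 460]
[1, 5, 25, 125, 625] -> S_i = 1*5^i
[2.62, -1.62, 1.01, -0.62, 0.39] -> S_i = 2.62*(-0.62)^i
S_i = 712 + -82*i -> [712, 630, 548, 466, 384]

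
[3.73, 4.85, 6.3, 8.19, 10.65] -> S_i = 3.73*1.30^i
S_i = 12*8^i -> [12, 96, 768, 6144, 49152]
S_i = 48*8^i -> [48, 384, 3072, 24576, 196608]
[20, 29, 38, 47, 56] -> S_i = 20 + 9*i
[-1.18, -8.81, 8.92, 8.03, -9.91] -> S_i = Random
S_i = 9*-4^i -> [9, -36, 144, -576, 2304]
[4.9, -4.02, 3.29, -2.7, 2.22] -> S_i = 4.90*(-0.82)^i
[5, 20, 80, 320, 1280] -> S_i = 5*4^i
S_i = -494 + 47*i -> [-494, -447, -400, -353, -306]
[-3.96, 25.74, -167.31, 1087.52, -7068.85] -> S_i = -3.96*(-6.50)^i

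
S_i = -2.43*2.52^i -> [-2.43, -6.12, -15.43, -38.89, -98.0]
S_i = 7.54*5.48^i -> [7.54, 41.32, 226.43, 1240.83, 6799.76]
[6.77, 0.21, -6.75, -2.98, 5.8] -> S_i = Random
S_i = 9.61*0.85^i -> [9.61, 8.17, 6.94, 5.9, 5.02]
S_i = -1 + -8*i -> [-1, -9, -17, -25, -33]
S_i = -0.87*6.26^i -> [-0.87, -5.45, -34.09, -213.42, -1336.03]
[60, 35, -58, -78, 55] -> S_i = Random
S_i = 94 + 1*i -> [94, 95, 96, 97, 98]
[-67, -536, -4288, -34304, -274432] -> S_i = -67*8^i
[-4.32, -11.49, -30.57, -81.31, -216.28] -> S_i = -4.32*2.66^i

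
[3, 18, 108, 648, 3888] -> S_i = 3*6^i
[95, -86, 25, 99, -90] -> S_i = Random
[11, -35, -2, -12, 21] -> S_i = Random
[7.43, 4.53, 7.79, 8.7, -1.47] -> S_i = Random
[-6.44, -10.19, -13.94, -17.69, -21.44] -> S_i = -6.44 + -3.75*i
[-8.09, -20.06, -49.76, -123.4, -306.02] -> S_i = -8.09*2.48^i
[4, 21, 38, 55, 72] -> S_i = 4 + 17*i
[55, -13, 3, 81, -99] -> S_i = Random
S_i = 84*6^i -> [84, 504, 3024, 18144, 108864]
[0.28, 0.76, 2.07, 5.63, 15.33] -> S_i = 0.28*2.72^i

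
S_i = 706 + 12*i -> [706, 718, 730, 742, 754]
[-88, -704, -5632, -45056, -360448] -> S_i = -88*8^i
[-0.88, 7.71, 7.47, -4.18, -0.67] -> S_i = Random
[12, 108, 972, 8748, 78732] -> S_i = 12*9^i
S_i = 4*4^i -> [4, 16, 64, 256, 1024]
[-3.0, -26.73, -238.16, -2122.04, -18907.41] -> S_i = -3.00*8.91^i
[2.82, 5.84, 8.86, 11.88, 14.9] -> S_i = 2.82 + 3.02*i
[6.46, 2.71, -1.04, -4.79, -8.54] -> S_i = 6.46 + -3.75*i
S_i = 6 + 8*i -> [6, 14, 22, 30, 38]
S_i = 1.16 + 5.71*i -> [1.16, 6.87, 12.58, 18.29, 24.0]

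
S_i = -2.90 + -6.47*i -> [-2.9, -9.37, -15.84, -22.31, -28.78]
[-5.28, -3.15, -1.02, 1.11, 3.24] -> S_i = -5.28 + 2.13*i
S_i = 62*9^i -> [62, 558, 5022, 45198, 406782]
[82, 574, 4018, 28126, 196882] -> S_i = 82*7^i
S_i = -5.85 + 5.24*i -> [-5.85, -0.61, 4.63, 9.87, 15.11]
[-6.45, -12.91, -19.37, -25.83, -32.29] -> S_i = -6.45 + -6.46*i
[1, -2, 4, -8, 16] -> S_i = 1*-2^i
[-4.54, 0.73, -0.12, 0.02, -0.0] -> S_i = -4.54*(-0.16)^i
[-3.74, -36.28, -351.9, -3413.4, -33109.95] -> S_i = -3.74*9.70^i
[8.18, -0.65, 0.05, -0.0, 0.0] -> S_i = 8.18*(-0.08)^i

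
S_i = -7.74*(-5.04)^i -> [-7.74, 39.01, -196.61, 990.91, -4994.17]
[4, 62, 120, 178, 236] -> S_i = 4 + 58*i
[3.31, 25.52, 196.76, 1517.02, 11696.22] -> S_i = 3.31*7.71^i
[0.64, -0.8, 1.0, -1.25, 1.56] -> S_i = 0.64*(-1.25)^i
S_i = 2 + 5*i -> [2, 7, 12, 17, 22]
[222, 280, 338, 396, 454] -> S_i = 222 + 58*i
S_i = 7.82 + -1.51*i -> [7.82, 6.31, 4.8, 3.29, 1.78]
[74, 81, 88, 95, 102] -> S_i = 74 + 7*i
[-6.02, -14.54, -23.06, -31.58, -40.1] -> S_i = -6.02 + -8.52*i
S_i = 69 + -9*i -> [69, 60, 51, 42, 33]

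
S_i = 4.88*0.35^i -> [4.88, 1.71, 0.6, 0.21, 0.07]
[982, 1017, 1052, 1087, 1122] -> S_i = 982 + 35*i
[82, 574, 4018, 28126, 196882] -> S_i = 82*7^i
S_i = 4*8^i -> [4, 32, 256, 2048, 16384]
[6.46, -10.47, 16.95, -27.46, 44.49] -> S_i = 6.46*(-1.62)^i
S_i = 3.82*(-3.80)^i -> [3.82, -14.52, 55.16, -209.61, 796.52]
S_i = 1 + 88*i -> [1, 89, 177, 265, 353]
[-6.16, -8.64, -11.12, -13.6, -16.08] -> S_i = -6.16 + -2.48*i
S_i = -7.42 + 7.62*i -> [-7.42, 0.2, 7.82, 15.44, 23.06]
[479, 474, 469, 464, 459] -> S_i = 479 + -5*i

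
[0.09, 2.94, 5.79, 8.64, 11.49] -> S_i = 0.09 + 2.85*i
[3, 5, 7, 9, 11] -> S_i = 3 + 2*i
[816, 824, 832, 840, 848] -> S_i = 816 + 8*i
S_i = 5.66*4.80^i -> [5.66, 27.17, 130.41, 625.95, 3004.56]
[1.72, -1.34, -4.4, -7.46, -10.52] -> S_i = 1.72 + -3.06*i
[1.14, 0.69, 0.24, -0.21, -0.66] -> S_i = 1.14 + -0.45*i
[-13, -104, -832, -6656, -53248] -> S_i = -13*8^i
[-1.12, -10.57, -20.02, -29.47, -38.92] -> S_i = -1.12 + -9.45*i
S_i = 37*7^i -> [37, 259, 1813, 12691, 88837]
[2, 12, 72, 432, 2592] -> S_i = 2*6^i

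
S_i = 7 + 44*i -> [7, 51, 95, 139, 183]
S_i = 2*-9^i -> [2, -18, 162, -1458, 13122]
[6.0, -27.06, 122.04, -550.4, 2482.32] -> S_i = 6.00*(-4.51)^i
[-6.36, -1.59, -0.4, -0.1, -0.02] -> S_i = -6.36*0.25^i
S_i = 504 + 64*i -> [504, 568, 632, 696, 760]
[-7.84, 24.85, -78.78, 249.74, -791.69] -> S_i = -7.84*(-3.17)^i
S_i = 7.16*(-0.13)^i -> [7.16, -0.93, 0.12, -0.02, 0.0]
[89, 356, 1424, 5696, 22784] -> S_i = 89*4^i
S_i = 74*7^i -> [74, 518, 3626, 25382, 177674]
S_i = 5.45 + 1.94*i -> [5.45, 7.39, 9.33, 11.27, 13.21]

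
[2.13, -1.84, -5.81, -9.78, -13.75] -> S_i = 2.13 + -3.97*i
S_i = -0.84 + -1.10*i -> [-0.84, -1.94, -3.04, -4.14, -5.24]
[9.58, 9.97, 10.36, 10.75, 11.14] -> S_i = 9.58 + 0.39*i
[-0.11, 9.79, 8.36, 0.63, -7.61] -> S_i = Random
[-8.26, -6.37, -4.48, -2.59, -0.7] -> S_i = -8.26 + 1.89*i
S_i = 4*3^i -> [4, 12, 36, 108, 324]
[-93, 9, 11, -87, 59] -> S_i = Random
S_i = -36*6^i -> [-36, -216, -1296, -7776, -46656]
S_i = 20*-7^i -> [20, -140, 980, -6860, 48020]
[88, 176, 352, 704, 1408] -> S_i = 88*2^i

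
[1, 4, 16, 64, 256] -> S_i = 1*4^i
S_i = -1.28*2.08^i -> [-1.28, -2.66, -5.54, -11.52, -23.96]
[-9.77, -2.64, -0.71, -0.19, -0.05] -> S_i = -9.77*0.27^i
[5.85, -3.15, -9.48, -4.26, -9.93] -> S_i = Random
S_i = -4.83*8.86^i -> [-4.83, -42.79, -379.15, -3359.3, -29763.36]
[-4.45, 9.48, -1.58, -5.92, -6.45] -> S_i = Random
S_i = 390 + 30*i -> [390, 420, 450, 480, 510]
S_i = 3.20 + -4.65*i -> [3.2, -1.45, -6.1, -10.75, -15.4]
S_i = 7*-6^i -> [7, -42, 252, -1512, 9072]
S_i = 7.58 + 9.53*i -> [7.58, 17.11, 26.64, 36.17, 45.7]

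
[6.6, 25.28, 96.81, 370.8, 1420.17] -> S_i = 6.60*3.83^i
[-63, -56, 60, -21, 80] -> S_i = Random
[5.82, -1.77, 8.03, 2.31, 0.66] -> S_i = Random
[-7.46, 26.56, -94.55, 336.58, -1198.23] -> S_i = -7.46*(-3.56)^i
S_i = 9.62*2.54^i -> [9.62, 24.43, 62.06, 157.64, 400.41]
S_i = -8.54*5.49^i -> [-8.54, -46.88, -257.4, -1413.11, -7757.95]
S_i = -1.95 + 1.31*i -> [-1.95, -0.64, 0.67, 1.98, 3.29]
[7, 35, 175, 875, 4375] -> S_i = 7*5^i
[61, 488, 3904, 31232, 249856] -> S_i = 61*8^i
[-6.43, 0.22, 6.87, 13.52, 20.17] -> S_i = -6.43 + 6.65*i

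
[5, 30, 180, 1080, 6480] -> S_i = 5*6^i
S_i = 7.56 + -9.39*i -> [7.56, -1.83, -11.22, -20.61, -30.0]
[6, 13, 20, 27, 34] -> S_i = 6 + 7*i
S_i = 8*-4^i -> [8, -32, 128, -512, 2048]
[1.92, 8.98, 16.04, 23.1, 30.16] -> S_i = 1.92 + 7.06*i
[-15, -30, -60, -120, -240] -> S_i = -15*2^i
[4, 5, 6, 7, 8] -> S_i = 4 + 1*i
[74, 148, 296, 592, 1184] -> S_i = 74*2^i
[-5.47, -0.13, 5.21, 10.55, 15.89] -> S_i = -5.47 + 5.34*i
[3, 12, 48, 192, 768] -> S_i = 3*4^i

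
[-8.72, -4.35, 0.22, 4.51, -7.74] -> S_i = Random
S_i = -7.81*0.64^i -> [-7.81, -5.0, -3.2, -2.05, -1.31]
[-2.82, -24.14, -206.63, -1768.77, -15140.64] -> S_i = -2.82*8.56^i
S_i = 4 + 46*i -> [4, 50, 96, 142, 188]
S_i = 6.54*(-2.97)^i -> [6.54, -19.42, 57.69, -171.34, 508.87]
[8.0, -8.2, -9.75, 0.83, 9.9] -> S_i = Random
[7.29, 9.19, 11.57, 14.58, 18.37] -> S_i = 7.29*1.26^i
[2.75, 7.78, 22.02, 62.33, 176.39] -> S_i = 2.75*2.83^i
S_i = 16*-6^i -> [16, -96, 576, -3456, 20736]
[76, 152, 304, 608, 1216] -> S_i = 76*2^i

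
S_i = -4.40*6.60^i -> [-4.4, -29.04, -191.66, -1264.98, -8348.88]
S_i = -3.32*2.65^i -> [-3.32, -8.8, -23.31, -61.78, -163.73]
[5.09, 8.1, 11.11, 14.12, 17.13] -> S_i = 5.09 + 3.01*i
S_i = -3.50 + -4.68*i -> [-3.5, -8.18, -12.86, -17.54, -22.22]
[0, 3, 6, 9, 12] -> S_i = 0 + 3*i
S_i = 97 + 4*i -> [97, 101, 105, 109, 113]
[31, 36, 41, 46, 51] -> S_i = 31 + 5*i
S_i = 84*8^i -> [84, 672, 5376, 43008, 344064]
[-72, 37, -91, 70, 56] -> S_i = Random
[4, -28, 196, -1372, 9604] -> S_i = 4*-7^i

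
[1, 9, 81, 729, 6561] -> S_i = 1*9^i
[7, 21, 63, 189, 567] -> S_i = 7*3^i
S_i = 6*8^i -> [6, 48, 384, 3072, 24576]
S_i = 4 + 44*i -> [4, 48, 92, 136, 180]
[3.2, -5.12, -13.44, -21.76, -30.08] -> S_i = 3.20 + -8.32*i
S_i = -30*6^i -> [-30, -180, -1080, -6480, -38880]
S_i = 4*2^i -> [4, 8, 16, 32, 64]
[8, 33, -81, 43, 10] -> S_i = Random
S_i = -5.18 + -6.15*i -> [-5.18, -11.33, -17.48, -23.63, -29.78]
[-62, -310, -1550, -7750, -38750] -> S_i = -62*5^i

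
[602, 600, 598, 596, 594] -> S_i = 602 + -2*i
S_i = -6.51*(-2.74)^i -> [-6.51, 17.84, -48.87, 133.92, -366.93]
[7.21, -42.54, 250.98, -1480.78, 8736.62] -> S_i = 7.21*(-5.90)^i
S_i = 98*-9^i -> [98, -882, 7938, -71442, 642978]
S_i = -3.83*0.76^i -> [-3.83, -2.91, -2.21, -1.68, -1.28]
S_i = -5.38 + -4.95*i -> [-5.38, -10.33, -15.28, -20.23, -25.18]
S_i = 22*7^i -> [22, 154, 1078, 7546, 52822]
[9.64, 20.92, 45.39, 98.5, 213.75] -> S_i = 9.64*2.17^i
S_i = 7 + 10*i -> [7, 17, 27, 37, 47]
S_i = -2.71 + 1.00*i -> [-2.71, -1.71, -0.71, 0.29, 1.29]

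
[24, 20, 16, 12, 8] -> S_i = 24 + -4*i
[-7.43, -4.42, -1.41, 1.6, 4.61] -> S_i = -7.43 + 3.01*i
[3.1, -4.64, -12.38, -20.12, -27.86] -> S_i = 3.10 + -7.74*i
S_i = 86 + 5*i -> [86, 91, 96, 101, 106]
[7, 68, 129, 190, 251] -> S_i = 7 + 61*i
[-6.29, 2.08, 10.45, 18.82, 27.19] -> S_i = -6.29 + 8.37*i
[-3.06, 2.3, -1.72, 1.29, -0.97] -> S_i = -3.06*(-0.75)^i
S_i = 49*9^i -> [49, 441, 3969, 35721, 321489]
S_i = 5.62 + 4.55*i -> [5.62, 10.17, 14.72, 19.27, 23.82]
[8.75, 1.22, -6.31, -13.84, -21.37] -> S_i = 8.75 + -7.53*i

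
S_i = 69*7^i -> [69, 483, 3381, 23667, 165669]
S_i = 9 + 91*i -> [9, 100, 191, 282, 373]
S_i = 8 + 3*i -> [8, 11, 14, 17, 20]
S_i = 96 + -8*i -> [96, 88, 80, 72, 64]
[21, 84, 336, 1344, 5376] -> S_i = 21*4^i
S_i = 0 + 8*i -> [0, 8, 16, 24, 32]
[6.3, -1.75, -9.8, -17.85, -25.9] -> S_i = 6.30 + -8.05*i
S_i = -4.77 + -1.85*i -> [-4.77, -6.62, -8.47, -10.32, -12.17]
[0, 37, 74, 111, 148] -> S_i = 0 + 37*i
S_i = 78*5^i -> [78, 390, 1950, 9750, 48750]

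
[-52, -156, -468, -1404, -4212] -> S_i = -52*3^i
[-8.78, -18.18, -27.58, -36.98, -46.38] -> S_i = -8.78 + -9.40*i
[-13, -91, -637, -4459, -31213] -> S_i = -13*7^i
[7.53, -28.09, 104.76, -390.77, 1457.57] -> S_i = 7.53*(-3.73)^i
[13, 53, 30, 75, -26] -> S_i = Random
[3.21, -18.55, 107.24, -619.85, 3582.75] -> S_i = 3.21*(-5.78)^i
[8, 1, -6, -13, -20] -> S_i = 8 + -7*i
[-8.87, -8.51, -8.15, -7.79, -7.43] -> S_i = -8.87 + 0.36*i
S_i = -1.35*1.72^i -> [-1.35, -2.32, -3.99, -6.87, -11.82]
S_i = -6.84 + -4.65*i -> [-6.84, -11.49, -16.14, -20.79, -25.44]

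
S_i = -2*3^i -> [-2, -6, -18, -54, -162]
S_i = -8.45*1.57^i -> [-8.45, -13.27, -20.83, -32.7, -51.34]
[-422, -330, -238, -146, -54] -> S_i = -422 + 92*i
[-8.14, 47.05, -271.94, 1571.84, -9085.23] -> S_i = -8.14*(-5.78)^i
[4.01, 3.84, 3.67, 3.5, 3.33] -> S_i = 4.01 + -0.17*i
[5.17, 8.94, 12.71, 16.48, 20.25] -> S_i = 5.17 + 3.77*i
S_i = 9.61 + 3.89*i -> [9.61, 13.5, 17.39, 21.28, 25.17]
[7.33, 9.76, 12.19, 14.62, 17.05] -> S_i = 7.33 + 2.43*i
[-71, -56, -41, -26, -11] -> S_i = -71 + 15*i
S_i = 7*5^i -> [7, 35, 175, 875, 4375]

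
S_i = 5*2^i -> [5, 10, 20, 40, 80]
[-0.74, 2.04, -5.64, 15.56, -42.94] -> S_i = -0.74*(-2.76)^i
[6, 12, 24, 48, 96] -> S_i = 6*2^i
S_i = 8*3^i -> [8, 24, 72, 216, 648]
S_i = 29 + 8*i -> [29, 37, 45, 53, 61]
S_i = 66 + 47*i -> [66, 113, 160, 207, 254]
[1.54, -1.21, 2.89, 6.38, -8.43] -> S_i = Random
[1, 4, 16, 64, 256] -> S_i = 1*4^i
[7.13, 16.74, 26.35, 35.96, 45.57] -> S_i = 7.13 + 9.61*i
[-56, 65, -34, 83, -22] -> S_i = Random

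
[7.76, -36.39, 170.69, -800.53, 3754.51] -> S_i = 7.76*(-4.69)^i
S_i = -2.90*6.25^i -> [-2.9, -18.12, -113.28, -708.01, -4425.05]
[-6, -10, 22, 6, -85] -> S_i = Random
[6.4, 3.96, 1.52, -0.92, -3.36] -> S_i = 6.40 + -2.44*i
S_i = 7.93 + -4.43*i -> [7.93, 3.5, -0.93, -5.36, -9.79]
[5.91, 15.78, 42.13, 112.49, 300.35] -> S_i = 5.91*2.67^i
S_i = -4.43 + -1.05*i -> [-4.43, -5.48, -6.53, -7.58, -8.63]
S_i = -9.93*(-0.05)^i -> [-9.93, 0.5, -0.02, 0.0, -0.0]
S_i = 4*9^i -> [4, 36, 324, 2916, 26244]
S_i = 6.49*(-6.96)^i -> [6.49, -45.17, 314.39, -2188.13, 15229.36]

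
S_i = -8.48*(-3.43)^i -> [-8.48, 29.09, -99.77, 342.2, -1173.74]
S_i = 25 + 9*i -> [25, 34, 43, 52, 61]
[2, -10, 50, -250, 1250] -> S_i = 2*-5^i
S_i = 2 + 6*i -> [2, 8, 14, 20, 26]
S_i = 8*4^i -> [8, 32, 128, 512, 2048]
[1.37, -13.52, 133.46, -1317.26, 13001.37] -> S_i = 1.37*(-9.87)^i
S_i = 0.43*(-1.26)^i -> [0.43, -0.54, 0.68, -0.86, 1.08]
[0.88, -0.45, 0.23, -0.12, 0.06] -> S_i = 0.88*(-0.51)^i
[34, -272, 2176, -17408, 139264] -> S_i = 34*-8^i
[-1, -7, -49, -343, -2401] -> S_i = -1*7^i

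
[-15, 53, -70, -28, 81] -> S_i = Random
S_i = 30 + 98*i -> [30, 128, 226, 324, 422]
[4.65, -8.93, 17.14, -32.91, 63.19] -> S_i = 4.65*(-1.92)^i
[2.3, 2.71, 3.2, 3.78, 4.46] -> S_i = 2.30*1.18^i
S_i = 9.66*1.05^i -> [9.66, 10.14, 10.65, 11.18, 11.74]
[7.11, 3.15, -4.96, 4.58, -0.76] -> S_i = Random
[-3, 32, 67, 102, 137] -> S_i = -3 + 35*i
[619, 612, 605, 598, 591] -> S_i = 619 + -7*i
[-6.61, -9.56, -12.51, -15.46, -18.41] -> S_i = -6.61 + -2.95*i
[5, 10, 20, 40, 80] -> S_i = 5*2^i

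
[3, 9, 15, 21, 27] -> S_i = 3 + 6*i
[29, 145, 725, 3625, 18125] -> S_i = 29*5^i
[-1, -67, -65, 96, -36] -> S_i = Random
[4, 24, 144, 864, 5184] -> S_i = 4*6^i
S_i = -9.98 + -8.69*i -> [-9.98, -18.67, -27.36, -36.05, -44.74]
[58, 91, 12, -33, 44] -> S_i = Random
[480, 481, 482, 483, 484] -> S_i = 480 + 1*i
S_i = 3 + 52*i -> [3, 55, 107, 159, 211]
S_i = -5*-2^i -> [-5, 10, -20, 40, -80]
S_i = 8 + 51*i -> [8, 59, 110, 161, 212]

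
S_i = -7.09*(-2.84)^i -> [-7.09, 20.14, -57.19, 162.41, -461.23]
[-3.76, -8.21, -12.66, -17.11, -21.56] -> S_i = -3.76 + -4.45*i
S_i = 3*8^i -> [3, 24, 192, 1536, 12288]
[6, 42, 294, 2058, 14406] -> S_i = 6*7^i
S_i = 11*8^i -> [11, 88, 704, 5632, 45056]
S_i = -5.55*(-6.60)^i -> [-5.55, 36.63, -241.76, 1595.6, -10530.98]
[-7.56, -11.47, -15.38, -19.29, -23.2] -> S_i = -7.56 + -3.91*i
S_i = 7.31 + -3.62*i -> [7.31, 3.69, 0.07, -3.55, -7.17]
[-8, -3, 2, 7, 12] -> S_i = -8 + 5*i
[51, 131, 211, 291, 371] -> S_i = 51 + 80*i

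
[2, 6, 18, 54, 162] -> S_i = 2*3^i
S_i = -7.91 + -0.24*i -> [-7.91, -8.15, -8.39, -8.63, -8.87]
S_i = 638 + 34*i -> [638, 672, 706, 740, 774]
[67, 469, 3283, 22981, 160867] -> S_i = 67*7^i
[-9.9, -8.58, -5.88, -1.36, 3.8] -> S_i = Random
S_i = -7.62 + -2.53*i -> [-7.62, -10.15, -12.68, -15.21, -17.74]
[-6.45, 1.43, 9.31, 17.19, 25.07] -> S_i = -6.45 + 7.88*i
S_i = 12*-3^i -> [12, -36, 108, -324, 972]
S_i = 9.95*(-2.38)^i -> [9.95, -23.68, 56.36, -134.14, 319.25]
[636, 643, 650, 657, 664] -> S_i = 636 + 7*i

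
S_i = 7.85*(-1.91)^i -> [7.85, -14.99, 28.64, -54.7, 104.47]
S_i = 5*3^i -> [5, 15, 45, 135, 405]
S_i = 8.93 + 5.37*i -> [8.93, 14.3, 19.67, 25.04, 30.41]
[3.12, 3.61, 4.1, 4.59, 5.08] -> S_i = 3.12 + 0.49*i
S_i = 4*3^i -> [4, 12, 36, 108, 324]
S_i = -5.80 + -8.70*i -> [-5.8, -14.5, -23.2, -31.9, -40.6]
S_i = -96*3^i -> [-96, -288, -864, -2592, -7776]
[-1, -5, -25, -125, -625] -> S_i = -1*5^i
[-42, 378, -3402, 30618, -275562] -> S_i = -42*-9^i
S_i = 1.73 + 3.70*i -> [1.73, 5.43, 9.13, 12.83, 16.53]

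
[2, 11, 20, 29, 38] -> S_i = 2 + 9*i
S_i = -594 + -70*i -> [-594, -664, -734, -804, -874]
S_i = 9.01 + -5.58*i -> [9.01, 3.43, -2.15, -7.73, -13.31]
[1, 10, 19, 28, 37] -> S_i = 1 + 9*i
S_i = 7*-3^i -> [7, -21, 63, -189, 567]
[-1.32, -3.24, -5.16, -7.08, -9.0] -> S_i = -1.32 + -1.92*i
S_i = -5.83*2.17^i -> [-5.83, -12.65, -27.45, -59.57, -129.27]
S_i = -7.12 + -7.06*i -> [-7.12, -14.18, -21.24, -28.3, -35.36]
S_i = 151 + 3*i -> [151, 154, 157, 160, 163]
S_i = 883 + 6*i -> [883, 889, 895, 901, 907]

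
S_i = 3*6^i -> [3, 18, 108, 648, 3888]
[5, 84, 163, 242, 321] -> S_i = 5 + 79*i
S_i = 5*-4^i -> [5, -20, 80, -320, 1280]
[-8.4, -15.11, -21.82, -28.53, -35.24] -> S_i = -8.40 + -6.71*i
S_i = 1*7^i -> [1, 7, 49, 343, 2401]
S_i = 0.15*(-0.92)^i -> [0.15, -0.14, 0.13, -0.12, 0.11]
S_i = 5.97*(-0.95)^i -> [5.97, -5.67, 5.39, -5.12, 4.86]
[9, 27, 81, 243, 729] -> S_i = 9*3^i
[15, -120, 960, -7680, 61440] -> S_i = 15*-8^i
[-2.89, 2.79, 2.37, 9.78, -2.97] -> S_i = Random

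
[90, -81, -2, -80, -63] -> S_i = Random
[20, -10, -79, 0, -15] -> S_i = Random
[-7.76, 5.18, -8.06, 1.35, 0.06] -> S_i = Random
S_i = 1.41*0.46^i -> [1.41, 0.65, 0.3, 0.14, 0.06]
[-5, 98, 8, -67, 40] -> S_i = Random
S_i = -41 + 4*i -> [-41, -37, -33, -29, -25]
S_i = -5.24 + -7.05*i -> [-5.24, -12.29, -19.34, -26.39, -33.44]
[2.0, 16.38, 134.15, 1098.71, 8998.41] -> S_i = 2.00*8.19^i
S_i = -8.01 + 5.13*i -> [-8.01, -2.88, 2.25, 7.38, 12.51]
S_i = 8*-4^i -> [8, -32, 128, -512, 2048]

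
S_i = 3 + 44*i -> [3, 47, 91, 135, 179]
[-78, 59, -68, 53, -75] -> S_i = Random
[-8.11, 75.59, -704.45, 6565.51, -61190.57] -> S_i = -8.11*(-9.32)^i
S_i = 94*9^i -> [94, 846, 7614, 68526, 616734]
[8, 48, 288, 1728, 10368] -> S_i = 8*6^i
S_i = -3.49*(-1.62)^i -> [-3.49, 5.65, -9.16, 14.84, -24.04]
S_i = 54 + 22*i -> [54, 76, 98, 120, 142]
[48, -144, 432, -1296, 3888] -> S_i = 48*-3^i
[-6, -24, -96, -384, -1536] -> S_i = -6*4^i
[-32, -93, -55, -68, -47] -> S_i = Random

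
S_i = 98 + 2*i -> [98, 100, 102, 104, 106]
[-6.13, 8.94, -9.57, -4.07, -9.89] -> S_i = Random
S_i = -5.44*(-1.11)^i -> [-5.44, 6.04, -6.7, 7.44, -8.26]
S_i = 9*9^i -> [9, 81, 729, 6561, 59049]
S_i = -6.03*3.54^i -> [-6.03, -21.35, -75.57, -267.5, -946.96]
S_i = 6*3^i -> [6, 18, 54, 162, 486]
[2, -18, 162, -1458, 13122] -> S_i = 2*-9^i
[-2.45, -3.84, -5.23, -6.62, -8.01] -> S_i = -2.45 + -1.39*i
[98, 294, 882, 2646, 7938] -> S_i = 98*3^i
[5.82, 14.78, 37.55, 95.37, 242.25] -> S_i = 5.82*2.54^i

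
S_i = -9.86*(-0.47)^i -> [-9.86, 4.63, -2.18, 1.02, -0.48]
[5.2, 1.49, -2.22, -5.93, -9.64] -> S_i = 5.20 + -3.71*i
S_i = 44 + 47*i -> [44, 91, 138, 185, 232]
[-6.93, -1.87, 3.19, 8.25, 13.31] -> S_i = -6.93 + 5.06*i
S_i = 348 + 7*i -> [348, 355, 362, 369, 376]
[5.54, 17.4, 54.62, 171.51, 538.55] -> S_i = 5.54*3.14^i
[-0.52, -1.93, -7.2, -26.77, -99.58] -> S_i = -0.52*3.72^i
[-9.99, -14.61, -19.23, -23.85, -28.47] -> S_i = -9.99 + -4.62*i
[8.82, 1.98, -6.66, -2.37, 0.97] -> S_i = Random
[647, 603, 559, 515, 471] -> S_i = 647 + -44*i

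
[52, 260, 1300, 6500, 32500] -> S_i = 52*5^i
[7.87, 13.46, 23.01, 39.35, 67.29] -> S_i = 7.87*1.71^i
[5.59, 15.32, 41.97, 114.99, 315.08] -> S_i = 5.59*2.74^i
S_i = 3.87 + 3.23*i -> [3.87, 7.1, 10.33, 13.56, 16.79]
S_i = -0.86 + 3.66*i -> [-0.86, 2.8, 6.46, 10.12, 13.78]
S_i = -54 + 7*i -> [-54, -47, -40, -33, -26]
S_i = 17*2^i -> [17, 34, 68, 136, 272]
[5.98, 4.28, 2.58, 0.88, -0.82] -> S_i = 5.98 + -1.70*i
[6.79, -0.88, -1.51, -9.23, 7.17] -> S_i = Random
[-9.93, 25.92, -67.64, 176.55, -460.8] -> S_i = -9.93*(-2.61)^i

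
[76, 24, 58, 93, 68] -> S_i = Random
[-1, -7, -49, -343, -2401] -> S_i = -1*7^i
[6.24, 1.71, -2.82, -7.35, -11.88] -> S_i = 6.24 + -4.53*i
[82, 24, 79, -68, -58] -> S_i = Random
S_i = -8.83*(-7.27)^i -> [-8.83, 64.19, -466.69, 3392.84, -24665.98]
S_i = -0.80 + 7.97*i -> [-0.8, 7.17, 15.14, 23.11, 31.08]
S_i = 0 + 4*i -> [0, 4, 8, 12, 16]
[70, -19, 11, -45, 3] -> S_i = Random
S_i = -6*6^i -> [-6, -36, -216, -1296, -7776]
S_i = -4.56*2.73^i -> [-4.56, -12.45, -33.99, -92.78, -253.29]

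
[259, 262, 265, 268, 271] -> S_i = 259 + 3*i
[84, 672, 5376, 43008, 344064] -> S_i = 84*8^i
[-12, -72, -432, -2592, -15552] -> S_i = -12*6^i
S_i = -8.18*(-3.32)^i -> [-8.18, 27.16, -90.16, 299.34, -993.82]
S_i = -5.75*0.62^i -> [-5.75, -3.56, -2.21, -1.37, -0.85]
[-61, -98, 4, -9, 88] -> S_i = Random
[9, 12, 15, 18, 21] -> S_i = 9 + 3*i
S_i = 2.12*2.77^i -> [2.12, 5.87, 16.27, 45.06, 124.81]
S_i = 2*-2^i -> [2, -4, 8, -16, 32]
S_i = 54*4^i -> [54, 216, 864, 3456, 13824]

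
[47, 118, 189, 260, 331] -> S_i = 47 + 71*i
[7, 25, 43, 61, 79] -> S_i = 7 + 18*i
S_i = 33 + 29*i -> [33, 62, 91, 120, 149]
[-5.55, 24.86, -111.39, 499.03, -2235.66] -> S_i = -5.55*(-4.48)^i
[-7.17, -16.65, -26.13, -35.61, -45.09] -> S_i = -7.17 + -9.48*i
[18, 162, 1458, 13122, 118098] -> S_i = 18*9^i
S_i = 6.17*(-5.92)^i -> [6.17, -36.53, 216.24, -1280.12, 7578.3]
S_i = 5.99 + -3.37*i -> [5.99, 2.62, -0.75, -4.12, -7.49]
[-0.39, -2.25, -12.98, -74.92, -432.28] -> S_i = -0.39*5.77^i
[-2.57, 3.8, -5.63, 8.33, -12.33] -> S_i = -2.57*(-1.48)^i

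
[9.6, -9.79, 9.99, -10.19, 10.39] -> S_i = 9.60*(-1.02)^i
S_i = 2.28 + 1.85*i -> [2.28, 4.13, 5.98, 7.83, 9.68]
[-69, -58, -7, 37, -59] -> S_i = Random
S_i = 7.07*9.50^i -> [7.07, 67.17, 638.07, 6061.64, 57585.59]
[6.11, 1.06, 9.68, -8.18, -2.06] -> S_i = Random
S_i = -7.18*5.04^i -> [-7.18, -36.19, -182.38, -919.21, -4632.83]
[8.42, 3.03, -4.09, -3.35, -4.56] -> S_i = Random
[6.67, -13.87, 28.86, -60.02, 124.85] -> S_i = 6.67*(-2.08)^i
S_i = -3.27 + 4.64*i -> [-3.27, 1.37, 6.01, 10.65, 15.29]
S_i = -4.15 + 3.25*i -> [-4.15, -0.9, 2.35, 5.6, 8.85]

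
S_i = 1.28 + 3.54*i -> [1.28, 4.82, 8.36, 11.9, 15.44]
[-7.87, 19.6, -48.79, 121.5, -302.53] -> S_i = -7.87*(-2.49)^i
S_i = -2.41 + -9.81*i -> [-2.41, -12.22, -22.03, -31.84, -41.65]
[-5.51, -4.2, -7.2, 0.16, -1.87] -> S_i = Random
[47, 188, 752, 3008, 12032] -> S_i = 47*4^i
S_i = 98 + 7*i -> [98, 105, 112, 119, 126]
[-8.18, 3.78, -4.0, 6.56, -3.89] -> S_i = Random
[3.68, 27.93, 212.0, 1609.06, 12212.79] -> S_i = 3.68*7.59^i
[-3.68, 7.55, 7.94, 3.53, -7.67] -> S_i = Random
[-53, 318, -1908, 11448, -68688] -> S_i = -53*-6^i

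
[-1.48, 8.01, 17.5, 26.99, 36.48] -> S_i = -1.48 + 9.49*i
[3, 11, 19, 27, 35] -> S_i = 3 + 8*i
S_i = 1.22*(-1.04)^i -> [1.22, -1.27, 1.32, -1.37, 1.43]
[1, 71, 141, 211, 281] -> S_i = 1 + 70*i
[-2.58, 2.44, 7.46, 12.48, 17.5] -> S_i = -2.58 + 5.02*i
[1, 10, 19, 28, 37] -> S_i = 1 + 9*i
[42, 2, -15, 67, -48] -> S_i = Random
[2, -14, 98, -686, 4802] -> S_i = 2*-7^i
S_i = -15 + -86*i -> [-15, -101, -187, -273, -359]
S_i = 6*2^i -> [6, 12, 24, 48, 96]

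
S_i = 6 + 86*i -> [6, 92, 178, 264, 350]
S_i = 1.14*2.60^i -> [1.14, 2.96, 7.71, 20.04, 52.1]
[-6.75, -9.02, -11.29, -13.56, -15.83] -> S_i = -6.75 + -2.27*i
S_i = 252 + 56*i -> [252, 308, 364, 420, 476]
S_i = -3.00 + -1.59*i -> [-3.0, -4.59, -6.18, -7.77, -9.36]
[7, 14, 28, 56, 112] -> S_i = 7*2^i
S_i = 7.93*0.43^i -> [7.93, 3.41, 1.47, 0.63, 0.27]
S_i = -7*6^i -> [-7, -42, -252, -1512, -9072]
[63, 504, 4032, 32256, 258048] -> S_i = 63*8^i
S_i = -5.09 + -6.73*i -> [-5.09, -11.82, -18.55, -25.28, -32.01]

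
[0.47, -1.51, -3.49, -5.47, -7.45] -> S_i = 0.47 + -1.98*i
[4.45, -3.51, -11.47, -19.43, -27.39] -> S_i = 4.45 + -7.96*i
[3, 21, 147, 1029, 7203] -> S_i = 3*7^i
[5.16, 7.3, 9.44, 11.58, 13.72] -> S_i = 5.16 + 2.14*i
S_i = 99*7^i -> [99, 693, 4851, 33957, 237699]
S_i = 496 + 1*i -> [496, 497, 498, 499, 500]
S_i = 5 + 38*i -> [5, 43, 81, 119, 157]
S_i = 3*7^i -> [3, 21, 147, 1029, 7203]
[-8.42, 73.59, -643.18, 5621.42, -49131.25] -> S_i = -8.42*(-8.74)^i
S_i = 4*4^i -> [4, 16, 64, 256, 1024]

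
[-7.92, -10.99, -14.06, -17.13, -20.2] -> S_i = -7.92 + -3.07*i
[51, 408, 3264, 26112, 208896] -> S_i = 51*8^i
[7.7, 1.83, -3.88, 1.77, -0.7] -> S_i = Random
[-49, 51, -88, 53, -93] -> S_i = Random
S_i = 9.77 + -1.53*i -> [9.77, 8.24, 6.71, 5.18, 3.65]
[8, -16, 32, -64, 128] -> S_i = 8*-2^i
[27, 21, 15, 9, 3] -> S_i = 27 + -6*i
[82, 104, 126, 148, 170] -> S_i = 82 + 22*i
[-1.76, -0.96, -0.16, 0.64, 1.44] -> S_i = -1.76 + 0.80*i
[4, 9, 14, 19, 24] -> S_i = 4 + 5*i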